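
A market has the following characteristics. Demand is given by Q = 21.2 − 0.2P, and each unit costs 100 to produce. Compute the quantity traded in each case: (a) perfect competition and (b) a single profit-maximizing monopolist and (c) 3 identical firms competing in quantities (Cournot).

Inverting demand: P = 106 − 5Q.
Competitive firms price at marginal cost: P = 100, giving Q = 1.2.
The monopolist equates marginal revenue to marginal cost: 106 − 10Q = 100, so Q = 0.6. From demand, P = 103.
In a 3-firm Cournot equilibrium, symmetry and the first-order condition give q = (106 − 100)/(20) = 0.3. So Q = 0.9 and P = 101.5.

Competition: Q = 1.2; Monopoly: Q = 0.6; Cournot: Q = 0.9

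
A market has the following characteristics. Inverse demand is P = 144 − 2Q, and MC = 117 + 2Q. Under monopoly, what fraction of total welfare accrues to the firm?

A monopolist chooses Q where MR = MC. MR = 144 − 4Q; setting this equal to 117 + 2Q gives Q = 4.5 and P = 135.
CS = ½·(144 − 135)·4.5 = 20.25.
PS = P·Q − VC(Q) = 135·4.5 − (117·4.5 + ½·2·4.5²) = 60.75.
Share captured = PS/TS = 60.75/81 = 0.75.

PS/TS = 0.75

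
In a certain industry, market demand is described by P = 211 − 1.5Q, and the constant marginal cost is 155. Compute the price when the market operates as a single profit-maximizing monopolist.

P = 183

Monopoly sets MR = MC: 211 − 3Q = 155 ⇒ Q = 56/3, P = 211 − 1.5·56/3 = 183.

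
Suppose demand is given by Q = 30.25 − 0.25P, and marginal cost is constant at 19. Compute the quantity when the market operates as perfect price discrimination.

Q = 25.5

Inverting demand: P = 121 − 4Q.
Under first-degree price discrimination the firm charges each unit its demand price and produces up to where P = MC, i.e. Q = 25.5. Consumer surplus is zero; producer surplus equals total surplus.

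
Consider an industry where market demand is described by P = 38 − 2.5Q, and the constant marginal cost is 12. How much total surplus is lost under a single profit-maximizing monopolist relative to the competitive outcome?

Perfect competition: P = MC = 12, so 38 − 2.5Q = 12 and Q = 10.4.
The monopolist equates marginal revenue to marginal cost: 38 − 5Q = 12, so Q = 5.2. From demand, P = 25.
DWL is the triangle between Q = 5.2 and Q = 10.4: ½·(10.4 − 5.2)·(25 − 12) = 33.8.

DWL = 33.8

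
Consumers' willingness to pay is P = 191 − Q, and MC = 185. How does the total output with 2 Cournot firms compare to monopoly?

Cournot: Q = 4; Monopoly: Q = 3

With 2 symmetric Cournot firms, each firm's FOC gives 191 − 3q = 185, so q = 2, Q = 2·2 = 4, and P = 187.
The monopolist equates marginal revenue to marginal cost: 191 − 2Q = 185, so Q = 3. From demand, P = 188.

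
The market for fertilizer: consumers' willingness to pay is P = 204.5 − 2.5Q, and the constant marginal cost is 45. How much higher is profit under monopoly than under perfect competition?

Profit rises by 2544.025

Competitive firms price at marginal cost: P = 45, giving Q = 63.8.
Profit = (45 − 45)·63.8 = 0.
The monopolist equates marginal revenue to marginal cost: 204.5 − 5Q = 45, so Q = 31.9. From demand, P = 124.75.
Profit = (124.75 − 45)·31.9 = 2544.025.
Change in profit: 2544.025 − 0 = 2544.025.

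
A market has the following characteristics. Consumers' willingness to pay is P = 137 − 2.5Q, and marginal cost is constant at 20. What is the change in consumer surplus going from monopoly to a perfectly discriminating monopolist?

Monopoly sets MR = MC: 137 − 5Q = 20 ⇒ Q = 23.4, P = 137 − 2.5·23.4 = 78.5.
CS = ½·(137 − 78.5)·23.4 = 684.45.
With perfect price discrimination, output is the efficient level Q = 46.8 (where demand meets MC), but every buyer pays their willingness to pay: CS = 0 and PS = total surplus.
CS = 0.
Change in consumer surplus: 0 − 684.45 = −684.45.

CS falls by 684.45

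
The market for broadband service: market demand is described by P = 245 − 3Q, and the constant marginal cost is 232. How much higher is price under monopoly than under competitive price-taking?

Price rises by 6.5

Perfect competition: P = MC = 232, so 245 − 3Q = 232 and Q = 13/3.
A monopolist chooses Q where MR = MC. MR = 245 − 6Q; setting this equal to 232 gives Q = 13/6 and P = 238.5.
Change in price: 238.5 − 232 = 6.5.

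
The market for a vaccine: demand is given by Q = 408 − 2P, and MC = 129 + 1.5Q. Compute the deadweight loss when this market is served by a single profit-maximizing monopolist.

DWL = 56.25

Inverting demand: P = 204 − 0.5Q.
Competitive equilibrium sets price equal to marginal cost: 204 − 0.5Q = 129 + 1.5Q, so Q = 37.5 and P = 185.25.
Monopoly sets MR = MC: 204 − Q = 129 + 1.5Q ⇒ Q = 30, P = 204 − 0.5·30 = 189.
CS = ½·(204 − 185.25)·37.5 = 5625/16; PS = (185.25·37.5 − 129·37.5 − ½·1.5·37.5²) = 16875/16; TS = 1406.25.
CS = ½·(204 − 189)·30 = 225; PS = (189·30 − 129·30 − ½·1.5·30²) = 1125; TS = 1350.
DWL = 1406.25 − 1350 = 56.25.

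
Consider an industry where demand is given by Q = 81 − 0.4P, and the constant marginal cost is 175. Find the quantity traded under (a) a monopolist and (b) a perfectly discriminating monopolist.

Inverting demand: P = 202.5 − 2.5Q.
Monopoly sets MR = MC: 202.5 − 5Q = 175 ⇒ Q = 5.5, P = 202.5 − 2.5·5.5 = 188.75.
Under first-degree price discrimination the firm charges each unit its demand price and produces up to where P = MC, i.e. Q = 11. Consumer surplus is zero; producer surplus equals total surplus.

Monopoly: Q = 5.5; Perfect PD: Q = 11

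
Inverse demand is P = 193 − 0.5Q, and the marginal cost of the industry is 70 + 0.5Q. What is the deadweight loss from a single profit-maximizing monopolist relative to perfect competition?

DWL = 840.5

Competitive equilibrium sets price equal to marginal cost: 193 − 0.5Q = 70 + 0.5Q, so Q = 123 and P = 131.5.
The monopolist equates marginal revenue to marginal cost: 193 − Q = 70 + 0.5Q, so Q = 82. From demand, P = 152.
CS = ½·(193 − 131.5)·123 = 3782.25; PS = (131.5·123 − 70·123 − ½·0.5·123²) = 3782.25; TS = 7564.5.
CS = ½·(193 − 152)·82 = 1681; PS = (152·82 − 70·82 − ½·0.5·82²) = 5043; TS = 6724.
DWL = 7564.5 − 6724 = 840.5.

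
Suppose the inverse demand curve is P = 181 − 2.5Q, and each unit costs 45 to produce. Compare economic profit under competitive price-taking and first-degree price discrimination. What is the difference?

Perfect competition: P = MC = 45, so 181 − 2.5Q = 45 and Q = 54.4.
Profit = (45 − 45)·54.4 = 0.
A perfectly discriminating monopolist sells every unit with P(Q) ≥ MC(Q), so output equals the competitive quantity Q = 54.4. Each buyer pays their reservation price, so CS = 0 and the firm captures all surplus.
PS equals the full surplus area, 3699.2. Profit = 3699.2 = 3699.2.
Change in economic profit: 3699.2 − 0 = 3699.2.

π rises by 3699.2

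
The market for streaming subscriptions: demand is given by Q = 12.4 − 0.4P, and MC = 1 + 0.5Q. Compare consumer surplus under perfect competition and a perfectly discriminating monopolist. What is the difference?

Consumer surplus falls by 125

Inverting demand: P = 31 − 2.5Q.
Competitive equilibrium sets price equal to marginal cost: 31 − 2.5Q = 1 + 0.5Q, so Q = 10 and P = 6.
CS = ½·(31 − 6)·10 = 125.
A perfectly discriminating monopolist sells every unit with P(Q) ≥ MC(Q), so output equals the competitive quantity Q = 10. Each buyer pays their reservation price, so CS = 0 and the firm captures all surplus.
CS = 0.
Change in consumer surplus: 0 − 125 = −125.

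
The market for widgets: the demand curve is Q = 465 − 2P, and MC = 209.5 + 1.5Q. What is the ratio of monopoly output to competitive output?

Inverting demand: P = 232.5 − 0.5Q.
A monopolist chooses Q where MR = MC. MR = 232.5 − Q; setting this equal to 209.5 + 1.5Q gives Q = 9.2 and P = 227.9.
Under competition P = MC: 232.5 − 0.5Q = 209.5 + 1.5Q ⇒ Q = 11.5, P = 226.75.
Ratio Q_m/Q_c = 9.2/11.5 = 0.8.

Q_m/Q_c = 0.8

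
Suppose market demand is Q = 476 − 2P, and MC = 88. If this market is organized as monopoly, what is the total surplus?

TS = 16875

Inverting demand: P = 238 − 0.5Q.
Monopoly sets MR = MC: 238 − Q = 88 ⇒ Q = 150, P = 238 − 0.5·150 = 163.
CS = ½·(238 − 163)·150 = 5625; PS = (163 − 88)·150 = 11250; TS = 16875.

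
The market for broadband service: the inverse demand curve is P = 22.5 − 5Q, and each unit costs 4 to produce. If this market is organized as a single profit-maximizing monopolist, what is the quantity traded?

A monopolist chooses Q where MR = MC. MR = 22.5 − 10Q; setting this equal to 4 gives Q = 1.85 and P = 13.25.

Q = 1.85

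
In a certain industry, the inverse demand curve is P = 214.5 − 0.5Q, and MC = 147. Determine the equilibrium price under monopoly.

P = 180.75

Monopoly sets MR = MC: 214.5 − Q = 147 ⇒ Q = 67.5, P = 214.5 − 0.5·67.5 = 180.75.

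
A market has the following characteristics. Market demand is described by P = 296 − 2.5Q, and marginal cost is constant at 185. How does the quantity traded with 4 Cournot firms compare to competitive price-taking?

In a 4-firm Cournot equilibrium, symmetry and the first-order condition give q = (296 − 185)/(12.5) = 8.88. So Q = 35.52 and P = 207.2.
Competitive firms price at marginal cost: P = 185, giving Q = 44.4.

Cournot: Q = 35.52; Competition: Q = 44.4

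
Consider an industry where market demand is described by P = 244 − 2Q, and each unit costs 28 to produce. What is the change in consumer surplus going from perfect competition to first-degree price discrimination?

CS falls by 11664

Competitive firms price at marginal cost: P = 28, giving Q = 108.
CS = ½·(244 − 28)·108 = 11664.
With perfect price discrimination, output is the efficient level Q = 108 (where demand meets MC), but every buyer pays their willingness to pay: CS = 0 and PS = total surplus.
CS = 0.
Change in consumer surplus: 0 − 11664 = −11664.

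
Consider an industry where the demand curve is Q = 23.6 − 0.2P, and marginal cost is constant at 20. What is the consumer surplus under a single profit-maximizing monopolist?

CS = 240.1

Inverting demand: P = 118 − 5Q.
A monopolist chooses Q where MR = MC. MR = 118 − 10Q; setting this equal to 20 gives Q = 9.8 and P = 69.
CS = ½·(118 − 69)·9.8 = 240.1.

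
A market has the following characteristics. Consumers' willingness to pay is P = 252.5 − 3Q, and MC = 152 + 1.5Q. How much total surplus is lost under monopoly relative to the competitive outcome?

Competitive equilibrium sets price equal to marginal cost: 252.5 − 3Q = 152 + 1.5Q, so Q = 67/3 and P = 185.5.
The monopolist equates marginal revenue to marginal cost: 252.5 − 6Q = 152 + 1.5Q, so Q = 13.4. From demand, P = 212.3.
CS = ½·(252.5 − 185.5)·67/3 = 4489/6; PS = (185.5·67/3 − 152·67/3 − ½·1.5·(67/3)²) = 4489/12; TS = 1122.25.
CS = ½·(252.5 − 212.3)·13.4 = 269.34; PS = (212.3·13.4 − 152·13.4 − ½·1.5·13.4²) = 673.35; TS = 942.69.
DWL = 1122.25 − 942.69 = 179.56.

DWL = 179.56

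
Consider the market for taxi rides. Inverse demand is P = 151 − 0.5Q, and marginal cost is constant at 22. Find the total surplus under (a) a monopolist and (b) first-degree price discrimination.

Monopoly: TS = 12480.75; Perfect PD: TS = 16641

A monopolist chooses Q where MR = MC. MR = 151 − Q; setting this equal to 22 gives Q = 129 and P = 86.5.
CS = ½·(151 − 86.5)·129 = 4160.25; PS = (86.5 − 22)·129 = 8320.5; TS = 12480.75.
A perfectly discriminating monopolist sells every unit with P(Q) ≥ MC(Q), so output equals the competitive quantity Q = 258. Each buyer pays their reservation price, so CS = 0 and the firm captures all surplus.
TS = 16641 (equal to competitive TS).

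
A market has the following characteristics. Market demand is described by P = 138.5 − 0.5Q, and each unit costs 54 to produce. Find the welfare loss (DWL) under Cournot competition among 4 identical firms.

Under competition P = MC = 54, so Q = (138.5 − 54)/0.5 = 169.
Cournot with 4 identical firms: the symmetric best-response condition is 138.5 − 2.5q = 54. Each firm produces q = 33.8, total output Q = 135.2, price P = 70.9.
DWL is the triangle between Q = 135.2 and Q = 169: ½·(169 − 135.2)·(70.9 − 54) = 285.61.

DWL = 285.61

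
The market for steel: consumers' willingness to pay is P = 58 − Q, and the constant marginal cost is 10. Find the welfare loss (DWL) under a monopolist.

DWL = 288

Under competition P = MC = 10, so Q = (58 − 10)/1 = 48.
A monopolist chooses Q where MR = MC. MR = 58 − 2Q; setting this equal to 10 gives Q = 24 and P = 34.
DWL is the triangle between Q = 24 and Q = 48: ½·(48 − 24)·(34 − 10) = 288.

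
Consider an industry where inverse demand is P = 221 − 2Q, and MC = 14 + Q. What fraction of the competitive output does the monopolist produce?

Q_m/Q_c = 0.6

A monopolist chooses Q where MR = MC. MR = 221 − 4Q; setting this equal to 14 + Q gives Q = 41.4 and P = 138.2.
Competitive equilibrium sets price equal to marginal cost: 221 − 2Q = 14 + Q, so Q = 69 and P = 83.
Ratio Q_m/Q_c = 41.4/69 = 0.6.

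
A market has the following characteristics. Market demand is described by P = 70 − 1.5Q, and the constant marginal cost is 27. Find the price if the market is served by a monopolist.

P = 48.5

Monopoly sets MR = MC: 70 − 3Q = 27 ⇒ Q = 43/3, P = 70 − 1.5·43/3 = 48.5.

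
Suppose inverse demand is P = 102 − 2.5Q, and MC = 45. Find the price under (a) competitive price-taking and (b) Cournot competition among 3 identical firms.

Competitive firms price at marginal cost: P = 45, giving Q = 22.8.
In a 3-firm Cournot equilibrium, symmetry and the first-order condition give q = (102 − 45)/(10) = 5.7. So Q = 17.1 and P = 59.25.

Competition: P = 45; Cournot: P = 59.25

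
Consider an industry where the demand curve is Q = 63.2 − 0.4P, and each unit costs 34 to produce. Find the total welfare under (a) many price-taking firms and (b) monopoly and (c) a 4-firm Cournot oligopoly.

Inverting demand: P = 158 − 2.5Q.
Perfect competition: P = MC = 34, so 158 − 2.5Q = 34 and Q = 49.6.
CS = ½·(158 − 34)·49.6 = 3075.2; PS = (34 − 34)·49.6 = 0; TS = 3075.2.
Monopoly sets MR = MC: 158 − 5Q = 34 ⇒ Q = 24.8, P = 158 − 2.5·24.8 = 96.
CS = ½·(158 − 96)·24.8 = 768.8; PS = (96 − 34)·24.8 = 1537.6; TS = 2306.4.
With 4 symmetric Cournot firms, each firm's FOC gives 158 − 12.5q = 34, so q = 9.92, Q = 4·9.92 = 39.68, and P = 58.8.
CS = ½·(158 − 58.8)·39.68 = 1968.128; PS = (58.8 − 34)·39.68 = 984.064; TS = 2952.192.

Competition: TS = 3075.2; Monopoly: TS = 2306.4; Cournot: TS = 2952.192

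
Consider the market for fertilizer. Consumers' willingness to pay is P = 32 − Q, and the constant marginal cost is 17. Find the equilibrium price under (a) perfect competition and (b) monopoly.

Competitive firms price at marginal cost: P = 17, giving Q = 15.
A monopolist chooses Q where MR = MC. MR = 32 − 2Q; setting this equal to 17 gives Q = 7.5 and P = 24.5.

Competition: P = 17; Monopoly: P = 24.5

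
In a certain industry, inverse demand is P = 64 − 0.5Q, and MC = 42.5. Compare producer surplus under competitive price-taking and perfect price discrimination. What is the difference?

PS rises by 462.25

Competitive firms price at marginal cost: P = 42.5, giving Q = 43.
PS = (42.5 − 42.5)·43 = 0.
Under first-degree price discrimination the firm charges each unit its demand price and produces up to where P = MC, i.e. Q = 43. Consumer surplus is zero; producer surplus equals total surplus.
PS = ½·(64 − 42.5)·43 = 462.25.
Change in producer surplus: 462.25 − 0 = 462.25.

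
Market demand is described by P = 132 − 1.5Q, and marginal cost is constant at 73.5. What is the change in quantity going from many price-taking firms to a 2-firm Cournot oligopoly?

Quantity falls by 13

Competitive firms price at marginal cost: P = 73.5, giving Q = 39.
In a 2-firm Cournot equilibrium, symmetry and the first-order condition give q = (132 − 73.5)/(4.5) = 13. So Q = 26 and P = 93.
Change in quantity: 26 − 39 = −13.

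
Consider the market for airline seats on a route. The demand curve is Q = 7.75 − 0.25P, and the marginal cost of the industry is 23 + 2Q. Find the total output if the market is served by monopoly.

Inverting demand: P = 31 − 4Q.
Monopoly sets MR = MC: 31 − 8Q = 23 + 2Q ⇒ Q = 0.8, P = 31 − 4·0.8 = 27.8.

Q = 0.8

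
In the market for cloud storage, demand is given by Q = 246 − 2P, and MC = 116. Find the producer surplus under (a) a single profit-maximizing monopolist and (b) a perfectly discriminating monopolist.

Inverting demand: P = 123 − 0.5Q.
Monopoly sets MR = MC: 123 − Q = 116 ⇒ Q = 7, P = 123 − 0.5·7 = 119.5.
PS = (119.5 − 116)·7 = 24.5.
Under first-degree price discrimination the firm charges each unit its demand price and produces up to where P = MC, i.e. Q = 14. Consumer surplus is zero; producer surplus equals total surplus.
PS = ½·(123 − 116)·14 = 49.

Monopoly: PS = 24.5; Perfect PD: PS = 49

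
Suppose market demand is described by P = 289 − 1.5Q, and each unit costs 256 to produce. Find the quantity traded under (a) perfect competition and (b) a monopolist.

Competition: Q = 22; Monopoly: Q = 11

Perfect competition: P = MC = 256, so 289 − 1.5Q = 256 and Q = 22.
The monopolist equates marginal revenue to marginal cost: 289 − 3Q = 256, so Q = 11. From demand, P = 272.5.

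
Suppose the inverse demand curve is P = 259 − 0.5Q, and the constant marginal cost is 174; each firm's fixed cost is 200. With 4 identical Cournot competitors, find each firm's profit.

In a 4-firm Cournot equilibrium, symmetry and the first-order condition give q = (259 − 174)/(2.5) = 34. So Q = 136 and P = 191.
Each firm's profit = (191 − 174)·34 − 200 = 378.

π_i = 378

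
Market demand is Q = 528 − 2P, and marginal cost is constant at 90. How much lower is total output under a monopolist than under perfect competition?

Inverting demand: P = 264 − 0.5Q.
Under competition P = MC = 90, so Q = (264 − 90)/0.5 = 348.
The monopolist equates marginal revenue to marginal cost: 264 − Q = 90, so Q = 174. From demand, P = 177.
Change in total output: 174 − 348 = −174.

Total output falls by 174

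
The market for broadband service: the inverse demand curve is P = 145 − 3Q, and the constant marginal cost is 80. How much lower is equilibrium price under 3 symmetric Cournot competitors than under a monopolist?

A monopolist chooses Q where MR = MC. MR = 145 − 6Q; setting this equal to 80 gives Q = 65/6 and P = 112.5.
Cournot with 3 identical firms: the symmetric best-response condition is 145 − 12q = 80. Each firm produces q = 65/12, total output Q = 16.25, price P = 96.25.
Change in equilibrium price: 96.25 − 112.5 = −16.25.

Equilibrium price falls by 16.25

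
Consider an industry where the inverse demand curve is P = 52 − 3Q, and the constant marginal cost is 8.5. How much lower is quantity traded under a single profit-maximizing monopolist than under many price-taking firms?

Competitive firms price at marginal cost: P = 8.5, giving Q = 14.5.
A monopolist chooses Q where MR = MC. MR = 52 − 6Q; setting this equal to 8.5 gives Q = 7.25 and P = 30.25.
Change in quantity traded: 7.25 − 14.5 = −7.25.

Quantity traded falls by 7.25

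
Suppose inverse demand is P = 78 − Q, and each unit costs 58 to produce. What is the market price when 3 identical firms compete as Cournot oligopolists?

In a 3-firm Cournot equilibrium, symmetry and the first-order condition give q = (78 − 58)/(4) = 5. So Q = 15 and P = 63.

P = 63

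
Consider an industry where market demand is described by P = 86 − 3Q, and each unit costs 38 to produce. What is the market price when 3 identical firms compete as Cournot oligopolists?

In a 3-firm Cournot equilibrium, symmetry and the first-order condition give q = (86 − 38)/(12) = 4. So Q = 12 and P = 50.

P = 50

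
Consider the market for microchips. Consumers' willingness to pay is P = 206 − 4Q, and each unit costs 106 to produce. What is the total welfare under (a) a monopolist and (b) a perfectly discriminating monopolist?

Monopoly sets MR = MC: 206 − 8Q = 106 ⇒ Q = 12.5, P = 206 − 4·12.5 = 156.
CS = ½·(206 − 156)·12.5 = 312.5; PS = (156 − 106)·12.5 = 625; TS = 937.5.
Under first-degree price discrimination the firm charges each unit its demand price and produces up to where P = MC, i.e. Q = 25. Consumer surplus is zero; producer surplus equals total surplus.
TS = 1250 (equal to competitive TS).

Monopoly: TS = 937.5; Perfect PD: TS = 1250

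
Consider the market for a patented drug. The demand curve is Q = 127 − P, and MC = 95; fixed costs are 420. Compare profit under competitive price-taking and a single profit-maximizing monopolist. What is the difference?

Profit rises by 256

Inverting demand: P = 127 − Q.
Under competition P = MC = 95, so Q = (127 − 95)/1 = 32.
Profit = (95 − 95)·32 − 420 = −420.
A monopolist chooses Q where MR = MC. MR = 127 − 2Q; setting this equal to 95 gives Q = 16 and P = 111.
Profit = (111 − 95)·16 − 420 = −164.
Change in profit: −164 − −420 = 256.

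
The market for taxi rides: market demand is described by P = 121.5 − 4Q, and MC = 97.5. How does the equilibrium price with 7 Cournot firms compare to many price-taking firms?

Cournot: P = 100.5; Competition: P = 97.5

Cournot with 7 identical firms: the symmetric best-response condition is 121.5 − 32q = 97.5. Each firm produces q = 0.75, total output Q = 5.25, price P = 100.5.
Perfect competition: P = MC = 97.5, so 121.5 − 4Q = 97.5 and Q = 6.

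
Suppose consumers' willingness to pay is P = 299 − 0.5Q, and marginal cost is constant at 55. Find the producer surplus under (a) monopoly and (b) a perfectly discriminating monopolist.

Monopoly: PS = 29768; Perfect PD: PS = 59536

Monopoly sets MR = MC: 299 − Q = 55 ⇒ Q = 244, P = 299 − 0.5·244 = 177.
PS = (177 − 55)·244 = 29768.
Under first-degree price discrimination the firm charges each unit its demand price and produces up to where P = MC, i.e. Q = 488. Consumer surplus is zero; producer surplus equals total surplus.
PS = ½·(299 − 55)·488 = 59536.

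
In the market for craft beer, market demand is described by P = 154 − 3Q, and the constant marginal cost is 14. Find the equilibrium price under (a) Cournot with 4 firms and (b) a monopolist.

Cournot: P = 42; Monopoly: P = 84

Cournot with 4 identical firms: the symmetric best-response condition is 154 − 15q = 14. Each firm produces q = 28/3, total output Q = 112/3, price P = 42.
Monopoly sets MR = MC: 154 − 6Q = 14 ⇒ Q = 70/3, P = 154 − 3·70/3 = 84.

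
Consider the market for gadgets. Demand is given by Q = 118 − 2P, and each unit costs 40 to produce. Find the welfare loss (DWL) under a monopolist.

Inverting demand: P = 59 − 0.5Q.
Competitive firms price at marginal cost: P = 40, giving Q = 38.
Monopoly sets MR = MC: 59 − Q = 40 ⇒ Q = 19, P = 59 − 0.5·19 = 49.5.
DWL is the triangle between Q = 19 and Q = 38: ½·(38 − 19)·(49.5 − 40) = 90.25.

DWL = 90.25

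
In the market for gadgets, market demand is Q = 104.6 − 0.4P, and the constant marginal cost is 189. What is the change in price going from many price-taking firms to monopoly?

Inverting demand: P = 261.5 − 2.5Q.
Competitive firms price at marginal cost: P = 189, giving Q = 29.
The monopolist equates marginal revenue to marginal cost: 261.5 − 5Q = 189, so Q = 14.5. From demand, P = 225.25.
Change in price: 225.25 − 189 = 36.25.

Price rises by 36.25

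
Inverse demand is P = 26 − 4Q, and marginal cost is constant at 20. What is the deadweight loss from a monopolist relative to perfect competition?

Perfect competition: P = MC = 20, so 26 − 4Q = 20 and Q = 1.5.
The monopolist equates marginal revenue to marginal cost: 26 − 8Q = 20, so Q = 0.75. From demand, P = 23.
DWL is the triangle between Q = 0.75 and Q = 1.5: ½·(1.5 − 0.75)·(23 − 20) = 1.125.

DWL = 1.125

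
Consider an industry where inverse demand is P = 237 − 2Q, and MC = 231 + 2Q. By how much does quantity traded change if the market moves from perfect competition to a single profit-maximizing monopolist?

Competitive equilibrium sets price equal to marginal cost: 237 − 2Q = 231 + 2Q, so Q = 1.5 and P = 234.
Monopoly sets MR = MC: 237 − 4Q = 231 + 2Q ⇒ Q = 1, P = 237 − 2·1 = 235.
Change in quantity traded: 1 − 1.5 = −0.5.

Q falls by 0.5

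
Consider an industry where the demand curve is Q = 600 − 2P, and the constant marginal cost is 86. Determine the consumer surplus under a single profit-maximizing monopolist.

Inverting demand: P = 300 − 0.5Q.
A monopolist chooses Q where MR = MC. MR = 300 − Q; setting this equal to 86 gives Q = 214 and P = 193.
CS = ½·(300 − 193)·214 = 11449.

CS = 11449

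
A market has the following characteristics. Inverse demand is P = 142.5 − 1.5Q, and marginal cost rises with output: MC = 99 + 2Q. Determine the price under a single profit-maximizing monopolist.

P = 129.45

Monopoly sets MR = MC: 142.5 − 3Q = 99 + 2Q ⇒ Q = 8.7, P = 142.5 − 1.5·8.7 = 129.45.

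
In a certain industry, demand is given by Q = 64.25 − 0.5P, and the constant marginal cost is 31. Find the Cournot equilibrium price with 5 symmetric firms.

P = 47.25

Inverting demand: P = 128.5 − 2Q.
In a 5-firm Cournot equilibrium, symmetry and the first-order condition give q = (128.5 − 31)/(12) = 8.125. So Q = 40.625 and P = 47.25.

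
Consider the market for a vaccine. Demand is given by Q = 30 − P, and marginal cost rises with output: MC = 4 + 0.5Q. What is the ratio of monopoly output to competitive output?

Q_m/Q_c = 0.6

Inverting demand: P = 30 − Q.
A monopolist chooses Q where MR = MC. MR = 30 − 2Q; setting this equal to 4 + 0.5Q gives Q = 10.4 and P = 19.6.
Under competition P = MC: 30 − Q = 4 + 0.5Q ⇒ Q = 52/3, P = 38/3.
Ratio Q_m/Q_c = 10.4/(52/3) = 0.6.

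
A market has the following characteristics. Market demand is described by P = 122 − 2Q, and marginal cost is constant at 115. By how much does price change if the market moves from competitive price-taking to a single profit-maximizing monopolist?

Price rises by 3.5

Competitive firms price at marginal cost: P = 115, giving Q = 3.5.
The monopolist equates marginal revenue to marginal cost: 122 − 4Q = 115, so Q = 1.75. From demand, P = 118.5.
Change in price: 118.5 − 115 = 3.5.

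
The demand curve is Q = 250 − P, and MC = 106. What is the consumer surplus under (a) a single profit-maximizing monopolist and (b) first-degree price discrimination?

Monopoly: CS = 2592; Perfect PD: CS = 0

Inverting demand: P = 250 − Q.
The monopolist equates marginal revenue to marginal cost: 250 − 2Q = 106, so Q = 72. From demand, P = 178.
CS = ½·(250 − 178)·72 = 2592.
With perfect price discrimination, output is the efficient level Q = 144 (where demand meets MC), but every buyer pays their willingness to pay: CS = 0 and PS = total surplus.
CS = 0.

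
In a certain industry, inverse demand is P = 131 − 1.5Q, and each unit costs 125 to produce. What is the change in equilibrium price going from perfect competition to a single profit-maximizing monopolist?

Perfect competition: P = MC = 125, so 131 − 1.5Q = 125 and Q = 4.
A monopolist chooses Q where MR = MC. MR = 131 − 3Q; setting this equal to 125 gives Q = 2 and P = 128.
Change in equilibrium price: 128 − 125 = 3.

Equilibrium price rises by 3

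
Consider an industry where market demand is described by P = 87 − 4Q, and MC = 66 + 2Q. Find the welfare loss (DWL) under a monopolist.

DWL = 5.88

Competitive equilibrium sets price equal to marginal cost: 87 − 4Q = 66 + 2Q, so Q = 3.5 and P = 73.
Monopoly sets MR = MC: 87 − 8Q = 66 + 2Q ⇒ Q = 2.1, P = 87 − 4·2.1 = 78.6.
CS = ½·(87 − 73)·3.5 = 24.5; PS = (73·3.5 − 66·3.5 − ½·2·3.5²) = 12.25; TS = 36.75.
CS = ½·(87 − 78.6)·2.1 = 8.82; PS = (78.6·2.1 − 66·2.1 − ½·2·2.1²) = 22.05; TS = 30.87.
DWL = 36.75 − 30.87 = 5.88.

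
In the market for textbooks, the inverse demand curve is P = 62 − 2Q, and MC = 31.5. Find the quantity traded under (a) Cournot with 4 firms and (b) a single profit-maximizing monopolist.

In a 4-firm Cournot equilibrium, symmetry and the first-order condition give q = (62 − 31.5)/(10) = 3.05. So Q = 12.2 and P = 37.6.
Monopoly sets MR = MC: 62 − 4Q = 31.5 ⇒ Q = 7.625, P = 62 − 2·7.625 = 46.75.

Cournot: Q = 12.2; Monopoly: Q = 7.625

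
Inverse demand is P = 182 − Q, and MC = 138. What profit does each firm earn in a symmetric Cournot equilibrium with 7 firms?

In a 7-firm Cournot equilibrium, symmetry and the first-order condition give q = (182 − 138)/(8) = 5.5. So Q = 38.5 and P = 143.5.
Each firm's profit = (143.5 − 138)·5.5 = 30.25.

π_i = 30.25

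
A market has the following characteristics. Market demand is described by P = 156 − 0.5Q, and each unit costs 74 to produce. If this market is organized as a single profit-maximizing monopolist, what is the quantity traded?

Monopoly sets MR = MC: 156 − Q = 74 ⇒ Q = 82, P = 156 − 0.5·82 = 115.

Q = 82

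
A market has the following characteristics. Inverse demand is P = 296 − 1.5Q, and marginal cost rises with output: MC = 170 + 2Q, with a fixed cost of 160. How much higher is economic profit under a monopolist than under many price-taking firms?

Competitive equilibrium sets price equal to marginal cost: 296 − 1.5Q = 170 + 2Q, so Q = 36 and P = 242.
Profit = 242·36 − (170·36 + ½·2·36²) − 160 = 1136.
Monopoly sets MR = MC: 296 − 3Q = 170 + 2Q ⇒ Q = 25.2, P = 296 − 1.5·25.2 = 258.2.
Profit = 258.2·25.2 − (170·25.2 + ½·2·25.2²) − 160 = 1427.6.
Change in economic profit: 1427.6 − 1136 = 291.6.

π rises by 291.6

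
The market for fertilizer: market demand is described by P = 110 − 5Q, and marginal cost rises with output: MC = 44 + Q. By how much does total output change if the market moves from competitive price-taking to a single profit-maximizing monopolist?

Competitive equilibrium sets price equal to marginal cost: 110 − 5Q = 44 + Q, so Q = 11 and P = 55.
Monopoly sets MR = MC: 110 − 10Q = 44 + Q ⇒ Q = 6, P = 110 − 5·6 = 80.
Change in total output: 6 − 11 = −5.

Total output falls by 5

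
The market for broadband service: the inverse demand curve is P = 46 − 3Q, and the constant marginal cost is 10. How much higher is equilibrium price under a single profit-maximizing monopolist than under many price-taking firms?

Competitive firms price at marginal cost: P = 10, giving Q = 12.
The monopolist equates marginal revenue to marginal cost: 46 − 6Q = 10, so Q = 6. From demand, P = 28.
Change in equilibrium price: 28 − 10 = 18.

P rises by 18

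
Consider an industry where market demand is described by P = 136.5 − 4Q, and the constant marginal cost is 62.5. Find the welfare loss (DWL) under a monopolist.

Perfect competition: P = MC = 62.5, so 136.5 − 4Q = 62.5 and Q = 18.5.
A monopolist chooses Q where MR = MC. MR = 136.5 − 8Q; setting this equal to 62.5 gives Q = 9.25 and P = 99.5.
DWL is the triangle between Q = 9.25 and Q = 18.5: ½·(18.5 − 9.25)·(99.5 − 62.5) = 171.125.

DWL = 171.125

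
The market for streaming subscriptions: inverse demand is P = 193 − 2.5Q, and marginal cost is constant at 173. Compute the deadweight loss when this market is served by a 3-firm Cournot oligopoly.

DWL = 5

Competitive firms price at marginal cost: P = 173, giving Q = 8.
In a 3-firm Cournot equilibrium, symmetry and the first-order condition give q = (193 − 173)/(10) = 2. So Q = 6 and P = 178.
DWL is the triangle between Q = 6 and Q = 8: ½·(8 − 6)·(178 − 173) = 5.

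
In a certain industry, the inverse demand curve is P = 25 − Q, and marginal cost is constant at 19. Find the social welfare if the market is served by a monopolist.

TS = 13.5

The monopolist equates marginal revenue to marginal cost: 25 − 2Q = 19, so Q = 3. From demand, P = 22.
CS = ½·(25 − 22)·3 = 4.5; PS = (22 − 19)·3 = 9; TS = 13.5.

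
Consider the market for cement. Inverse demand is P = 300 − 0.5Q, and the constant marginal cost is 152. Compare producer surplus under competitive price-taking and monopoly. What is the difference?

PS rises by 10952

Competitive firms price at marginal cost: P = 152, giving Q = 296.
PS = (152 − 152)·296 = 0.
The monopolist equates marginal revenue to marginal cost: 300 − Q = 152, so Q = 148. From demand, P = 226.
PS = (226 − 152)·148 = 10952.
Change in producer surplus: 10952 − 0 = 10952.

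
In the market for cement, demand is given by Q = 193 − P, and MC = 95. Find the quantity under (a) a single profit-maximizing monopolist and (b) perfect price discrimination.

Monopoly: Q = 49; Perfect PD: Q = 98

Inverting demand: P = 193 − Q.
A monopolist chooses Q where MR = MC. MR = 193 − 2Q; setting this equal to 95 gives Q = 49 and P = 144.
Under first-degree price discrimination the firm charges each unit its demand price and produces up to where P = MC, i.e. Q = 98. Consumer surplus is zero; producer surplus equals total surplus.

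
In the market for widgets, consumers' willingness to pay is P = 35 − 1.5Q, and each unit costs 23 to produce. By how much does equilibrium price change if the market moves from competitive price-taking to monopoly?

Equilibrium price rises by 6

Under competition P = MC = 23, so Q = (35 − 23)/1.5 = 8.
The monopolist equates marginal revenue to marginal cost: 35 − 3Q = 23, so Q = 4. From demand, P = 29.
Change in equilibrium price: 29 − 23 = 6.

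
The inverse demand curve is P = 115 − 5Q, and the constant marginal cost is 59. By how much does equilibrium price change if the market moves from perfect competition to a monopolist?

P rises by 28

Under competition P = MC = 59, so Q = (115 − 59)/5 = 11.2.
The monopolist equates marginal revenue to marginal cost: 115 − 10Q = 59, so Q = 5.6. From demand, P = 87.
Change in equilibrium price: 87 − 59 = 28.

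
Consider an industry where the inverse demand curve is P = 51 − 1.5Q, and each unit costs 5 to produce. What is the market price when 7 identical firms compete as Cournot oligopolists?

In a 7-firm Cournot equilibrium, symmetry and the first-order condition give q = (51 − 5)/(12) = 23/6. So Q = 161/6 and P = 10.75.

P = 10.75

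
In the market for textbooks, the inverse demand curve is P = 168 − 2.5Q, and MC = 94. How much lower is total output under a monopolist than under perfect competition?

Total output falls by 14.8

Under competition P = MC = 94, so Q = (168 − 94)/2.5 = 29.6.
A monopolist chooses Q where MR = MC. MR = 168 − 5Q; setting this equal to 94 gives Q = 14.8 and P = 131.
Change in total output: 14.8 − 29.6 = −14.8.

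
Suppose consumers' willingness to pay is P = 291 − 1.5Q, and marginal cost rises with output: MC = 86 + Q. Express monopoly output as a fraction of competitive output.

The monopolist equates marginal revenue to marginal cost: 291 − 3Q = 86 + Q, so Q = 51.25. From demand, P = 214.125.
Competitive equilibrium sets price equal to marginal cost: 291 − 1.5Q = 86 + Q, so Q = 82 and P = 168.
Ratio Q_m/Q_c = 51.25/82 = 0.625.

Q_m/Q_c = 0.625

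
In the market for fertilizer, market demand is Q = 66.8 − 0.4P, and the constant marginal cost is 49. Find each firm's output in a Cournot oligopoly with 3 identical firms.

Inverting demand: P = 167 − 2.5Q.
Cournot with 3 identical firms: the symmetric best-response condition is 167 − 10q = 49. Each firm produces q = 11.8, total output Q = 35.4, price P = 78.5.

q_i = 11.8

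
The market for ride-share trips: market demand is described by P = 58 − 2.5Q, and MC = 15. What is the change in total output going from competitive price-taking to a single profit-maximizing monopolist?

Perfect competition: P = MC = 15, so 58 − 2.5Q = 15 and Q = 17.2.
The monopolist equates marginal revenue to marginal cost: 58 − 5Q = 15, so Q = 8.6. From demand, P = 36.5.
Change in total output: 8.6 − 17.2 = −8.6.

Total output falls by 8.6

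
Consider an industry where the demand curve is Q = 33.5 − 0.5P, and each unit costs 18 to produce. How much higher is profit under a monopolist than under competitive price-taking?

Profit rises by 300.125

Inverting demand: P = 67 − 2Q.
Perfect competition: P = MC = 18, so 67 − 2Q = 18 and Q = 24.5.
Profit = (18 − 18)·24.5 = 0.
Monopoly sets MR = MC: 67 − 4Q = 18 ⇒ Q = 12.25, P = 67 − 2·12.25 = 42.5.
Profit = (42.5 − 18)·12.25 = 300.125.
Change in profit: 300.125 − 0 = 300.125.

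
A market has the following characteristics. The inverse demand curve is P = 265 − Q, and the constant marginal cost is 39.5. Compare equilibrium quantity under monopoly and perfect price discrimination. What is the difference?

A monopolist chooses Q where MR = MC. MR = 265 − 2Q; setting this equal to 39.5 gives Q = 112.75 and P = 152.25.
With perfect price discrimination, output is the efficient level Q = 225.5 (where demand meets MC), but every buyer pays their willingness to pay: CS = 0 and PS = total surplus.
Change in equilibrium quantity: 225.5 − 112.75 = 112.75.

Equilibrium quantity rises by 112.75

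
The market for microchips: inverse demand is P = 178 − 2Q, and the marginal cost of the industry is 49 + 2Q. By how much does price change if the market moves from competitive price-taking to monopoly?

Competitive equilibrium sets price equal to marginal cost: 178 − 2Q = 49 + 2Q, so Q = 32.25 and P = 113.5.
Monopoly sets MR = MC: 178 − 4Q = 49 + 2Q ⇒ Q = 21.5, P = 178 − 2·21.5 = 135.
Change in price: 135 − 113.5 = 21.5.

P rises by 21.5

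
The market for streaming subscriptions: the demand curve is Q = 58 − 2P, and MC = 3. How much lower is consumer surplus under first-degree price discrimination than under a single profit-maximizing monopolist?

CS falls by 169

Inverting demand: P = 29 − 0.5Q.
A monopolist chooses Q where MR = MC. MR = 29 − Q; setting this equal to 3 gives Q = 26 and P = 16.
CS = ½·(29 − 16)·26 = 169.
A perfectly discriminating monopolist sells every unit with P(Q) ≥ MC(Q), so output equals the competitive quantity Q = 52. Each buyer pays their reservation price, so CS = 0 and the firm captures all surplus.
CS = 0.
Change in consumer surplus: 0 − 169 = −169.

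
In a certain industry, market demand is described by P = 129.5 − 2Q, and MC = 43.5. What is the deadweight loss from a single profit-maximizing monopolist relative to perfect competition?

Competitive firms price at marginal cost: P = 43.5, giving Q = 43.
The monopolist equates marginal revenue to marginal cost: 129.5 − 4Q = 43.5, so Q = 21.5. From demand, P = 86.5.
DWL is the triangle between Q = 21.5 and Q = 43: ½·(43 − 21.5)·(86.5 − 43.5) = 462.25.

DWL = 462.25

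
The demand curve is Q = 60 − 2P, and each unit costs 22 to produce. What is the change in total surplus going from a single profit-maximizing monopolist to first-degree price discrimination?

Inverting demand: P = 30 − 0.5Q.
Monopoly sets MR = MC: 30 − Q = 22 ⇒ Q = 8, P = 30 − 0.5·8 = 26.
CS = ½·(30 − 26)·8 = 16; PS = (26 − 22)·8 = 32; TS = 48.
Under first-degree price discrimination the firm charges each unit its demand price and produces up to where P = MC, i.e. Q = 16. Consumer surplus is zero; producer surplus equals total surplus.
TS = 64 (equal to competitive TS).
Change in total surplus: 64 − 48 = 16.

Total surplus rises by 16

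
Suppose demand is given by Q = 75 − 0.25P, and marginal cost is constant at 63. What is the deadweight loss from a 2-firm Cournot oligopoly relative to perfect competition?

DWL = 780.125

Inverting demand: P = 300 − 4Q.
Competitive firms price at marginal cost: P = 63, giving Q = 59.25.
Cournot with 2 identical firms: the symmetric best-response condition is 300 − 12q = 63. Each firm produces q = 19.75, total output Q = 39.5, price P = 142.
DWL is the triangle between Q = 39.5 and Q = 59.25: ½·(59.25 − 39.5)·(142 − 63) = 780.125.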